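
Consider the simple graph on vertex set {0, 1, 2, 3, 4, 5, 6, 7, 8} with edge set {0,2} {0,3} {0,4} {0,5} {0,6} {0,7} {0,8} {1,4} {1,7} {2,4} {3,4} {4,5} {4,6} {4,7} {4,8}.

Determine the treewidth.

2

A width-2 tree decomposition is:
Bags: B1 = {0, 2, 4}  B2 = {0, 4, 7}  B3 = {0, 4, 6}  B4 = {1, 4, 7}  B5 = {0, 4, 8}  B6 = {0, 4, 5}  B7 = {0, 3, 4}
Tree: B1–B2, B1–B3, B2–B4, B1–B5, B3–B6, B3–B7
Every bag has size at most 3, so the width is 3 − 1 = 2 and tw(G) ≤ 2. On the other hand G contains the 3-clique {0, 2, 4}. A clique must lie in a single bag of any decomposition, so no decomposition can have width below 2. The upper and lower bounds meet at 2, so that is the treewidth.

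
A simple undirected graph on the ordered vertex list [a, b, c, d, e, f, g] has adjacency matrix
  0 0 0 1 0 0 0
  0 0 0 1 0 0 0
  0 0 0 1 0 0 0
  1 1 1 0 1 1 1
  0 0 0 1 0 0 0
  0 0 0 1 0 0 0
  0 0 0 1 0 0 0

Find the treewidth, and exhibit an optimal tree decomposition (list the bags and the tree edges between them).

Each bag holds 2 vertices, so the decomposition has width 1, which upper-bounds the treewidth. Any graph with an edge has treewidth ≥ 1, and G has the edge d–c. Combining the bounds, tw(G) = 1.

Treewidth 1.
One optimal decomposition is:
Bags: B1 = {c, d}  B2 = {d, e}  B3 = {d, g}  B4 = {a, d}  B5 = {b, d}  B6 = {d, f}
Tree: B1–B2, B2–B3, B3–B4, B3–B5, B2–B6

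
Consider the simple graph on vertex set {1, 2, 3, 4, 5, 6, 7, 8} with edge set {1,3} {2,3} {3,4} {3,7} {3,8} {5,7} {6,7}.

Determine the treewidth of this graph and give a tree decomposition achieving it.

Treewidth 1.
One such decomposition:
Bags: B1 = {1, 3}  B2 = {3, 4}  B3 = {2, 3}  B4 = {3, 7}  B5 = {5, 7}  B6 = {6, 7}  B7 = {3, 8}
Tree: B1–B2, B1–B3, B2–B4, B4–B5, B4–B6, B3–B7

The largest bag has 2 vertices, giving width 1; this decomposition certifies tw(G) ≤ 1. Since G has at least one edge (e.g. 1–3), it is not an edgeless graph, so tw(G) ≥ 1. Combining the bounds, tw(G) = 1.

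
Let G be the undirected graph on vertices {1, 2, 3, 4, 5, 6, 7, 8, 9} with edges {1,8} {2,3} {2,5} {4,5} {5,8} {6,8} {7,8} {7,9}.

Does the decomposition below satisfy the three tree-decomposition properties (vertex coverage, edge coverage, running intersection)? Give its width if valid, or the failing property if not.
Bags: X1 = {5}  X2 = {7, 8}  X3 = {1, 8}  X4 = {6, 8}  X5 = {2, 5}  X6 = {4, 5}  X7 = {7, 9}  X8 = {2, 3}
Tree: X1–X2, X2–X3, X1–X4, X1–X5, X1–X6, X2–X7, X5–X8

No — edge (8,5) lies in no bag.

A tree decomposition must satisfy three properties: every vertex lies in some bag; for every edge, both endpoints lie together in some bag; and for every vertex, the bags containing it form a connected subtree. Here edge (8,5) lies in no bag, so the decomposition is invalid.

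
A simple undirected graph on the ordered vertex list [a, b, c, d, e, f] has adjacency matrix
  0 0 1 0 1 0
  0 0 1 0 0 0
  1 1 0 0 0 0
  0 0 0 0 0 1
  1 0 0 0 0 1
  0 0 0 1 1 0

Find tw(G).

1

A width-1 tree decomposition is:
Bags: B1 = {b, c}  B2 = {a, c}  B3 = {a, e}  B4 = {e, f}  B5 = {d, f}
Tree: B1–B2, B2–B3, B3–B4, B4–B5
Each bag holds 2 vertices, so the decomposition has width 1, which upper-bounds the treewidth. Any graph with an edge has treewidth ≥ 1, and G has the edge b–c. Therefore the treewidth is 1.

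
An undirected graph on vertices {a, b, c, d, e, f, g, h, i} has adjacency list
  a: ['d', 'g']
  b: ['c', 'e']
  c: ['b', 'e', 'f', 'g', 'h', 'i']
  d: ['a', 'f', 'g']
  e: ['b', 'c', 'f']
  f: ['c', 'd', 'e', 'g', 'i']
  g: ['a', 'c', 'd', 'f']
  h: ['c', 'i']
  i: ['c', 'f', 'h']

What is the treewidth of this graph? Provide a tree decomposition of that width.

Every bag has size at most 3, so the width is 3 − 1 = 2 and tw(G) ≤ 2. On the other hand G contains the 3-clique {d, f, g}. A clique must lie in a single bag of any decomposition, so no decomposition can have width below 2. The upper and lower bounds meet at 2, so that is the treewidth.

Treewidth 2.
One optimal decomposition is:
Bags: B1 = {c, f, i}  B2 = {c, e, f}  B3 = {c, f, g}  B4 = {b, c, e}  B5 = {c, h, i}  B6 = {d, f, g}  B7 = {a, d, g}
Tree: B1–B2, B1–B3, B2–B4, B1–B5, B3–B6, B6–B7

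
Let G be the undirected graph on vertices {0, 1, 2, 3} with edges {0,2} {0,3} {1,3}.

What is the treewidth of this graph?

A width-1 tree decomposition is:
Bags: B1 = {0, 2}  B2 = {0, 3}  B3 = {1, 3}
Tree: B1–B2, B2–B3
Each bag holds 2 vertices, so the decomposition has width 1, which upper-bounds the treewidth. Since G has at least one edge (e.g. 2–0), it is not an edgeless graph, so tw(G) ≥ 1. Combining the bounds, tw(G) = 1.

1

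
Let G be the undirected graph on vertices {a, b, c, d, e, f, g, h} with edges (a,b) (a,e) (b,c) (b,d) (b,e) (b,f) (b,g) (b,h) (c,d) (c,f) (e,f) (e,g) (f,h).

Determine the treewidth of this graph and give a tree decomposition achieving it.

Treewidth 2.
Bags: B1 = {b, e, f}  B2 = {a, b, e}  B3 = {b, f, h}  B4 = {b, c, f}  B5 = {b, e, g}  B6 = {b, c, d}
Tree: B1–B2, B1–B3, B1–B4, B2–B5, B4–B6

The largest bag has 3 vertices, giving width 2; this decomposition certifies tw(G) ≤ 2. On the other hand G contains the 3-clique {b, c, d}. A clique must lie in a single bag of any decomposition, so no decomposition can have width below 2. Combining the bounds, tw(G) = 2.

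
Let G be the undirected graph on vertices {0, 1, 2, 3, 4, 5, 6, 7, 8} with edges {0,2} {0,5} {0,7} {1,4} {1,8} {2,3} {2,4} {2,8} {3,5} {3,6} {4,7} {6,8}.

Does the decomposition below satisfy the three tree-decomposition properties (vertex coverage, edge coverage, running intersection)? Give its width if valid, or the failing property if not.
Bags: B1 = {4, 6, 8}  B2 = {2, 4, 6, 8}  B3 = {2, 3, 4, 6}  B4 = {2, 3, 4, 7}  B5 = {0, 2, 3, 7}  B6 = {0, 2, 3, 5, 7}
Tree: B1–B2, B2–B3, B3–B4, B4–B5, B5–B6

A tree decomposition must satisfy three properties: every vertex lies in some bag; for every edge, both endpoints lie together in some bag; and for every vertex, the bags containing it form a connected subtree. Here vertex 1 appears in no bag, so the decomposition is invalid.

No — vertex 1 appears in no bag.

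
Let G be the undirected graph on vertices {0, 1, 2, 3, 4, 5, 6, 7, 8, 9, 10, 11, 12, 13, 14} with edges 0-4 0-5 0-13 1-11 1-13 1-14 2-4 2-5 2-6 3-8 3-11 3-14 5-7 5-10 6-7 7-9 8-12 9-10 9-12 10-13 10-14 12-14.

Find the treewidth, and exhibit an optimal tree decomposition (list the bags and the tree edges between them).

Treewidth 3.
One such decomposition:
Bags: B1 = {0, 2, 4, 6}  B2 = {0, 2, 5, 6}  B3 = {0, 5, 6, 7}  B4 = {0, 5, 7, 13}  B5 = {5, 7, 10, 13}  B6 = {7, 9, 10, 13}  B7 = {1, 9, 10, 13}  B8 = {1, 9, 10, 14}  B9 = {1, 9, 12, 14}  B10 = {1, 11, 12, 14}  B11 = {3, 11, 12, 14}  B12 = {3, 8, 11, 12}
Tree: B1–B2, B2–B3, B3–B4, B4–B5, B5–B6, B6–B7, B7–B8, B8–B9, B9–B10, B10–B11, B11–B12

The largest bag has 4 vertices, giving width 3; this decomposition certifies tw(G) ≤ 3. For the lower bound: the 4 vertex sets {2,4,6}, {0}, {5}, {7,9,10,13} are disjoint, each induces a connected subgraph, and every pair is joined by at least one edge of G. Contracting each set to a single vertex therefore yields K_{4} as a minor, and since treewidth is minor-monotone, tw(G) ≥ tw(K_{4}) = 3. Hence tw(G) = 3 exactly.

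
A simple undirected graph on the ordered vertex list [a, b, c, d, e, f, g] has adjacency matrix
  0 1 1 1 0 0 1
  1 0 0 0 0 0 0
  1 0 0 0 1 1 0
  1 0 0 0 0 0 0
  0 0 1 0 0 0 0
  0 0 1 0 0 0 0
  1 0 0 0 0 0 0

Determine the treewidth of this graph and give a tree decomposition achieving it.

The largest bag has 2 vertices, giving width 1; this decomposition certifies tw(G) ≤ 1. G has an edge, so its treewidth is at least 1. Therefore the treewidth is 1.

Treewidth 1.
One such decomposition:
Bags: B1 = {a, c}  B2 = {a, g}  B3 = {a, d}  B4 = {a, b}  B5 = {c, f}  B6 = {c, e}
Tree: B1–B2, B2–B3, B1–B4, B1–B5, B1–B6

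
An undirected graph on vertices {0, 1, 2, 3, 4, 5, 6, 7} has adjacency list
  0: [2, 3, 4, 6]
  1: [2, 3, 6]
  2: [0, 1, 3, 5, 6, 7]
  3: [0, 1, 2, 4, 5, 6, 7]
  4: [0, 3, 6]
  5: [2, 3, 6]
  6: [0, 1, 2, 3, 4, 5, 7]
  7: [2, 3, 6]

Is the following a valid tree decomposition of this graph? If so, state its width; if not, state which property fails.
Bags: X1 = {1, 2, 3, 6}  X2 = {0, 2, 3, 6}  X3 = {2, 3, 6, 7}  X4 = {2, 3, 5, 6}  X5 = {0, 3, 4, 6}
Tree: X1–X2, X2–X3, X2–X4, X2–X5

Yes; width 3.

Every vertex of G appears in some bag (union = {0, 1, 2, 3, 4, 5, 6, 7}); every edge is covered by a bag; and for each vertex v the set of bags containing v is connected in the bag tree. The decomposition is therefore valid. The largest bag has 4 vertices, so the width is 3.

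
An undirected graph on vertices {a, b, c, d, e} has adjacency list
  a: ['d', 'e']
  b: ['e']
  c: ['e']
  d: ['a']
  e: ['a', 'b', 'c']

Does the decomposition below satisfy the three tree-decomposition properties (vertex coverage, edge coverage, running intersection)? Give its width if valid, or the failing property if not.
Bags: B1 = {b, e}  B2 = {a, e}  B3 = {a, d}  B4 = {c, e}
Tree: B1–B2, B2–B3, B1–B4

Yes; width 1.

Checking the three conditions: (i) the bags cover all of {a, b, c, d, e}; (ii) for each edge, some bag contains both endpoints; (iii) the bags containing any fixed vertex form a subtree. All hold, so the decomposition is valid with width 2 − 1 = 1.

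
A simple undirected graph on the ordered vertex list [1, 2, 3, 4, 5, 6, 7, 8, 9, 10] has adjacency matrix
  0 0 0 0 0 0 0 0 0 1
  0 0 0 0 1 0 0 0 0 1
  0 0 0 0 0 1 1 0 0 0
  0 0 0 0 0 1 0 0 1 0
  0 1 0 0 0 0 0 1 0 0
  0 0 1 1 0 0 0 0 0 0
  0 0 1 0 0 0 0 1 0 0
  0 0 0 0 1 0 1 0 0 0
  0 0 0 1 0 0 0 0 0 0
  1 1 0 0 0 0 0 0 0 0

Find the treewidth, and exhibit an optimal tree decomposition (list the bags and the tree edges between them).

The largest bag has 2 vertices, giving width 1; this decomposition certifies tw(G) ≤ 1. Since G has at least one edge (e.g. 9–4), it is not an edgeless graph, so tw(G) ≥ 1. The upper and lower bounds meet at 1, so that is the treewidth.

Treewidth 1.
Bags: B1 = {4, 9}  B2 = {4, 6}  B3 = {3, 6}  B4 = {3, 7}  B5 = {7, 8}  B6 = {5, 8}  B7 = {2, 5}  B8 = {2, 10}  B9 = {1, 10}
Tree: B1–B2, B2–B3, B3–B4, B4–B5, B5–B6, B6–B7, B7–B8, B8–B9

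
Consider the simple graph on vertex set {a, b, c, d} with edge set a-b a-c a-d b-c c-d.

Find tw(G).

2

A width-2 tree decomposition is:
Bags: B1 = {a, c, d}  B2 = {a, b, c}
Tree: B1–B2
The largest bag has 3 vertices, giving width 2; this decomposition certifies tw(G) ≤ 2. Conversely, {a, c, d} is a clique of size 3, and the vertices of any clique must share a bag in every tree decomposition; so some bag has ≥ 3 vertices and tw(G) ≥ 2. The upper and lower bounds meet at 2, so that is the treewidth.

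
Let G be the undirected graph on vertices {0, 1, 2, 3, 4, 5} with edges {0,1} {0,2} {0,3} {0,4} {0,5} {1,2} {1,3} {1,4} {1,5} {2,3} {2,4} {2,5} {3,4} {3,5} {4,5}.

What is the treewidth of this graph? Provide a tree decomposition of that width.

A single bag containing all 6 vertices is trivially a valid decomposition of width 5. On the other hand G contains the 6-clique {0, 1, 2, 3, 4, 5}. A clique must lie in a single bag of any decomposition, so no decomposition can have width below 5. The upper and lower bounds meet at 5, so that is the treewidth.

Treewidth 5.
One such decomposition:
Bags: B1 = {0, 1, 2, 3, 4, 5}
Tree: (single bag)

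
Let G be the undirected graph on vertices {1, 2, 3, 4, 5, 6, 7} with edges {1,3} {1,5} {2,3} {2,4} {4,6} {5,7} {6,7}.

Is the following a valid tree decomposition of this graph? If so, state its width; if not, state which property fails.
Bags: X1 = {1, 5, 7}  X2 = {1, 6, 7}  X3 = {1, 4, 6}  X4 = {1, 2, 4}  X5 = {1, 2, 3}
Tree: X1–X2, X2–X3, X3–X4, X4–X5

Yes; width 2.

Checking the three conditions: (i) the bags cover all of {1, 2, 3, 4, 5, 6, 7}; (ii) for each edge, some bag contains both endpoints; (iii) the bags containing any fixed vertex form a subtree. All hold, so the decomposition is valid with width 3 − 1 = 2.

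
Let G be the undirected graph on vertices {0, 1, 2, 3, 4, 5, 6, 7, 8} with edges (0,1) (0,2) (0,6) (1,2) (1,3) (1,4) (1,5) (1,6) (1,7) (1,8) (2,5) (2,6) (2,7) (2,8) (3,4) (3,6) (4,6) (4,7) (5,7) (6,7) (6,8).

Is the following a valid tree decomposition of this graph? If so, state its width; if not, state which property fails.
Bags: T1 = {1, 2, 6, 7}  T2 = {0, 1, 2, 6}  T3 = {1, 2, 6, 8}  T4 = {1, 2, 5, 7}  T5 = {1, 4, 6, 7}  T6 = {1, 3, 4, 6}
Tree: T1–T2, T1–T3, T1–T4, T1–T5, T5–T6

Yes; width 3.

Vertex coverage: the bags together contain {0, 1, 2, 3, 4, 5, 6, 7, 8}, the full vertex set. Edge coverage: each edge of G has both endpoints in at least one bag. Running intersection: for every vertex, the bags containing it form a connected subtree. All three properties hold, so this is a valid tree decomposition of width max|bag| − 1 = 3, and hence tw(G) ≤ 3.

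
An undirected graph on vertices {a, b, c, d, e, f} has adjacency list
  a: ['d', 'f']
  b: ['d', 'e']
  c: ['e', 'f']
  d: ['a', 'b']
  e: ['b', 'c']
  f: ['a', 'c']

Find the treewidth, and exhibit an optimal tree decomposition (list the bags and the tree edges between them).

Each bag holds 3 vertices, so the decomposition has width 2, which upper-bounds the treewidth. Since b–d–a–f–c–e–b is a cycle in G, G is not acyclic. Forests are exactly the graphs of treewidth ≤ 1, so tw(G) ≥ 2. Therefore the treewidth is 2.

Treewidth 2.
Bags: B1 = {a, b, d}  B2 = {a, b, f}  B3 = {b, c, f}  B4 = {b, c, e}
Tree: B1–B2, B2–B3, B3–B4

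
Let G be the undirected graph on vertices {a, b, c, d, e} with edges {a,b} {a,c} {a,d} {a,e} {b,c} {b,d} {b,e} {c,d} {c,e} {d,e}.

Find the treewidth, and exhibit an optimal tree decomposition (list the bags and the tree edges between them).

With just one bag of size 5, the width is 5 − 1 = 4, so tw(G) ≤ 4. Conversely, {a, b, c, d, e} is a clique of size 5, and the vertices of any clique must share a bag in every tree decomposition; so some bag has ≥ 5 vertices and tw(G) ≥ 4. Combining the bounds, tw(G) = 4.

Treewidth 4.
One such decomposition:
Bags: B1 = {a, b, c, d, e}
Tree: (single bag)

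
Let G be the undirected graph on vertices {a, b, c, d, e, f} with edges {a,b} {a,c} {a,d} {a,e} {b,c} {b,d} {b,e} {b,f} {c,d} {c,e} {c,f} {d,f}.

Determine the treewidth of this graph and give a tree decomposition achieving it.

Every bag has size at most 4, so the width is 4 − 1 = 3 and tw(G) ≤ 3. Conversely, {b, c, d, f} is a clique of size 4, and the vertices of any clique must share a bag in every tree decomposition; so some bag has ≥ 4 vertices and tw(G) ≥ 3. Hence tw(G) = 3 exactly.

Treewidth 3.
One optimal decomposition is:
Bags: B1 = {a, b, c, d}  B2 = {b, c, d, f}  B3 = {a, b, c, e}
Tree: B1–B2, B1–B3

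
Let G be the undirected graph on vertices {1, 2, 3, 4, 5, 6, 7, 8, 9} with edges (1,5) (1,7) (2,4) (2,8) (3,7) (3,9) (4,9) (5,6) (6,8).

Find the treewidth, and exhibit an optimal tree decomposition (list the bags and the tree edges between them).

Treewidth 2.
Bags: B1 = {5, 6, 8}  B2 = {1, 5, 8}  B3 = {1, 7, 8}  B4 = {3, 7, 8}  B5 = {3, 8, 9}  B6 = {4, 8, 9}  B7 = {2, 4, 8}
Tree: B1–B2, B2–B3, B3–B4, B4–B5, B5–B6, B6–B7

The largest bag has 3 vertices, giving width 2; this decomposition certifies tw(G) ≤ 2. For the lower bound, G contains the cycle 8–6–5–1–7–3–9–4–2–8, so G is not a forest; only forests have treewidth ≤ 1, hence tw(G) ≥ 2. Combining the bounds, tw(G) = 2.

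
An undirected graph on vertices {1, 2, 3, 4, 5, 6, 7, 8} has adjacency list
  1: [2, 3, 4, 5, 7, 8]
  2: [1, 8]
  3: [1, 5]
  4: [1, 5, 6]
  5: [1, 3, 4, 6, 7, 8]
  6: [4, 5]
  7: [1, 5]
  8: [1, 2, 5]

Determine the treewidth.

A width-2 tree decomposition is:
Bags: B1 = {1, 5, 8}  B2 = {1, 4, 5}  B3 = {1, 3, 5}  B4 = {1, 5, 7}  B5 = {4, 5, 6}  B6 = {1, 2, 8}
Tree: B1–B2, B1–B3, B2–B4, B2–B5, B1–B6
The largest bag has 3 vertices, giving width 2; this decomposition certifies tw(G) ≤ 2. Conversely, {1, 2, 8} is a clique of size 3, and the vertices of any clique must share a bag in every tree decomposition; so some bag has ≥ 3 vertices and tw(G) ≥ 2. Combining the bounds, tw(G) = 2.

2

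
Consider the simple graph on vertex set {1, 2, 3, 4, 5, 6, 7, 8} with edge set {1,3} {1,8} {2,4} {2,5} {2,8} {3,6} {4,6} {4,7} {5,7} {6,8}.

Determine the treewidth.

A width-2 tree decomposition is:
Bags: B1 = {1, 3, 8}  B2 = {3, 6, 8}  B3 = {2, 6, 8}  B4 = {2, 4, 6}  B5 = {2, 4, 5}  B6 = {4, 5, 7}
Tree: B1–B2, B2–B3, B3–B4, B4–B5, B5–B6
The largest bag has 3 vertices, giving width 2; this decomposition certifies tw(G) ≤ 2. For the lower bound, G contains the cycle 1–3–6–8–1, so G is not a forest; only forests have treewidth ≤ 1, hence tw(G) ≥ 2. Combining the bounds, tw(G) = 2.

2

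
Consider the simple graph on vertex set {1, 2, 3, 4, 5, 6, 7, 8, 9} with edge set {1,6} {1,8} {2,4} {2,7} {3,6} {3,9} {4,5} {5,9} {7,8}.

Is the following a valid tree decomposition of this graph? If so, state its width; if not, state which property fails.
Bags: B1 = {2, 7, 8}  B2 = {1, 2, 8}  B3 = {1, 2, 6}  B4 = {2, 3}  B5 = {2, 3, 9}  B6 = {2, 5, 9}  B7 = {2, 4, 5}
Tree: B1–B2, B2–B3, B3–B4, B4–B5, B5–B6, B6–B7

No — edge (6,3) lies in no bag.

A tree decomposition must satisfy three properties: every vertex lies in some bag; for every edge, both endpoints lie together in some bag; and for every vertex, the bags containing it form a connected subtree. Here edge (6,3) lies in no bag, so the decomposition is invalid.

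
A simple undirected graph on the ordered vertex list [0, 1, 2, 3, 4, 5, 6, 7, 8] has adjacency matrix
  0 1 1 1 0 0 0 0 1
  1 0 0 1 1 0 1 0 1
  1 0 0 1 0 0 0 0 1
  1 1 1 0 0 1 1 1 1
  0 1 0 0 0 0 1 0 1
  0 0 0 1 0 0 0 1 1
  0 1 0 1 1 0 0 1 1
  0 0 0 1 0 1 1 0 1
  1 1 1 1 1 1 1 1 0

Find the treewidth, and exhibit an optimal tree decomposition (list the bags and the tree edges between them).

Treewidth 3.
One optimal decomposition is:
Bags: B1 = {3, 6, 7, 8}  B2 = {1, 3, 6, 8}  B3 = {1, 4, 6, 8}  B4 = {0, 1, 3, 8}  B5 = {0, 2, 3, 8}  B6 = {3, 5, 7, 8}
Tree: B1–B2, B2–B3, B2–B4, B4–B5, B1–B6

The largest bag has 4 vertices, giving width 3; this decomposition certifies tw(G) ≤ 3. For the lower bound, the 4 vertices {0, 1, 3, 8} are pairwise adjacent, and any tree decomposition puts a clique entirely inside one bag — forcing width ≥ 3. Combining the bounds, tw(G) = 3.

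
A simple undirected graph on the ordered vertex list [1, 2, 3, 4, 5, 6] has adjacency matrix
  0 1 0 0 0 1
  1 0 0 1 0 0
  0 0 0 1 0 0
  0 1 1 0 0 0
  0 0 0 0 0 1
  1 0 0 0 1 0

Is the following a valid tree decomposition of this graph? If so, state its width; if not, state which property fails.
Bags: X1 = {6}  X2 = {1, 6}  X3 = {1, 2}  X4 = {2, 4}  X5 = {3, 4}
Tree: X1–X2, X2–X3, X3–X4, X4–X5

No — vertex 5 appears in no bag.

A tree decomposition must satisfy three properties: every vertex lies in some bag; for every edge, both endpoints lie together in some bag; and for every vertex, the bags containing it form a connected subtree. Here vertex 5 appears in no bag, so the decomposition is invalid.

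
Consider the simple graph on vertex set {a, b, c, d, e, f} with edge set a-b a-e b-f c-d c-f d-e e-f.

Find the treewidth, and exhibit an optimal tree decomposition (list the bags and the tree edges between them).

Treewidth 2.
One such decomposition:
Bags: B1 = {a, b, e}  B2 = {b, e, f}  B3 = {d, e, f}  B4 = {c, d, f}
Tree: B1–B2, B2–B3, B3–B4

Every bag has size at most 3, so the width is 3 − 1 = 2 and tw(G) ≤ 2. For the lower bound, G contains the cycle a–b–f–e–a, so G is not a forest; only forests have treewidth ≤ 1, hence tw(G) ≥ 2. Hence tw(G) = 2 exactly.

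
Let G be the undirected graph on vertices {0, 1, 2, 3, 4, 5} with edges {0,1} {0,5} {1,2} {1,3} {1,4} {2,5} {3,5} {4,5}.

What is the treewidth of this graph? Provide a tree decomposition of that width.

Every bag has size at most 3, so the width is 3 − 1 = 2 and tw(G) ≤ 2. For the lower bound, G contains the cycle 4–5–3–1–4, so G is not a forest; only forests have treewidth ≤ 1, hence tw(G) ≥ 2. Therefore the treewidth is 2.

Treewidth 2.
One optimal decomposition is:
Bags: B1 = {1, 4, 5}  B2 = {1, 3, 5}  B3 = {1, 2, 5}  B4 = {0, 1, 5}
Tree: B1–B2, B2–B3, B3–B4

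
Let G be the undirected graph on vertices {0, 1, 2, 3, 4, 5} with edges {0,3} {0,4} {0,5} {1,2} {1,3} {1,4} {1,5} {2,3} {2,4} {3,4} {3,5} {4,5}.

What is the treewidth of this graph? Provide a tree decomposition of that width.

Treewidth 3.
One optimal decomposition is:
Bags: B1 = {1, 3, 4, 5}  B2 = {0, 3, 4, 5}  B3 = {1, 2, 3, 4}
Tree: B1–B2, B1–B3

Every bag has size at most 4, so the width is 4 − 1 = 3 and tw(G) ≤ 3. For the lower bound, the 4 vertices {0, 3, 4, 5} are pairwise adjacent, and any tree decomposition puts a clique entirely inside one bag — forcing width ≥ 3. Combining the bounds, tw(G) = 3.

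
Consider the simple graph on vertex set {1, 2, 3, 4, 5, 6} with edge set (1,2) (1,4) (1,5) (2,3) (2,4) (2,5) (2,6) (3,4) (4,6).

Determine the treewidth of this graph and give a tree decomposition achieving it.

Each bag holds 3 vertices, so the decomposition has width 2, which upper-bounds the treewidth. Conversely, {1, 2, 4} is a clique of size 3, and the vertices of any clique must share a bag in every tree decomposition; so some bag has ≥ 3 vertices and tw(G) ≥ 2. The upper and lower bounds meet at 2, so that is the treewidth.

Treewidth 2.
One optimal decomposition is:
Bags: B1 = {1, 2, 5}  B2 = {1, 2, 4}  B3 = {2, 4, 6}  B4 = {2, 3, 4}
Tree: B1–B2, B2–B3, B3–B4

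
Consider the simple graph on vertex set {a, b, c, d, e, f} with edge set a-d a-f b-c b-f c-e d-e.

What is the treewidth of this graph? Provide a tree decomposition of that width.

Every bag has size at most 3, so the width is 3 − 1 = 2 and tw(G) ≤ 2. The edges f–b–c–e–d–a–f form a cycle, so G is not a tree and its treewidth is at least 2. The upper and lower bounds meet at 2, so that is the treewidth.

Treewidth 2.
One optimal decomposition is:
Bags: B1 = {b, c, f}  B2 = {c, e, f}  B3 = {d, e, f}  B4 = {a, d, f}
Tree: B1–B2, B2–B3, B3–B4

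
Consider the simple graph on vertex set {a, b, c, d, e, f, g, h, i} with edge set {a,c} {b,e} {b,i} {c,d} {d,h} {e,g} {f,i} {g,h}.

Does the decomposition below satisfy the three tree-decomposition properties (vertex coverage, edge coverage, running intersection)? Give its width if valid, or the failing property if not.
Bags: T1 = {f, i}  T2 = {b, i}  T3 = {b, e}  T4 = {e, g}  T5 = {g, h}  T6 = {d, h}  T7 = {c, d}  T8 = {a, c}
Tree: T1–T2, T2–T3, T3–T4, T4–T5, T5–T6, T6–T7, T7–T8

Checking the three conditions: (i) the bags cover all of {a, b, c, d, e, f, g, h, i}; (ii) for each edge, some bag contains both endpoints; (iii) the bags containing any fixed vertex form a subtree. All hold, so the decomposition is valid with width 2 − 1 = 1.

Yes; width 1.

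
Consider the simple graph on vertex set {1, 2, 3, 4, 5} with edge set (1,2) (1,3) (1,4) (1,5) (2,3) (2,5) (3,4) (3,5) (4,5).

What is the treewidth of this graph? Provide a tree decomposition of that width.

Every bag has size at most 4, so the width is 4 − 1 = 3 and tw(G) ≤ 3. For the lower bound, the 4 vertices {1, 2, 3, 5} are pairwise adjacent, and any tree decomposition puts a clique entirely inside one bag — forcing width ≥ 3. The upper and lower bounds meet at 3, so that is the treewidth.

Treewidth 3.
One such decomposition:
Bags: B1 = {1, 2, 3, 5}  B2 = {1, 3, 4, 5}
Tree: B1–B2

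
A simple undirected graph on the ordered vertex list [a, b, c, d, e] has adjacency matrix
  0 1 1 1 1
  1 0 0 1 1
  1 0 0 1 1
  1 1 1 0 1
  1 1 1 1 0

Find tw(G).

A width-3 tree decomposition is:
Bags: B1 = {a, b, d, e}  B2 = {a, c, d, e}
Tree: B1–B2
Every bag has size at most 4, so the width is 4 − 1 = 3 and tw(G) ≤ 3. For the lower bound, the 4 vertices {a, c, d, e} are pairwise adjacent, and any tree decomposition puts a clique entirely inside one bag — forcing width ≥ 3. Combining the bounds, tw(G) = 3.

3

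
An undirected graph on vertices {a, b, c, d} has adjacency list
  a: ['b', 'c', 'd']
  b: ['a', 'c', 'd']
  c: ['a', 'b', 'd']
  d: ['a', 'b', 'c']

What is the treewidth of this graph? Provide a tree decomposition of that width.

Treewidth 3.
Bags: B1 = {a, b, c, d}
Tree: (single bag)

A single bag containing all 4 vertices is trivially a valid decomposition of width 3. On the other hand G contains the 4-clique {a, b, c, d}. A clique must lie in a single bag of any decomposition, so no decomposition can have width below 3. Therefore the treewidth is 3.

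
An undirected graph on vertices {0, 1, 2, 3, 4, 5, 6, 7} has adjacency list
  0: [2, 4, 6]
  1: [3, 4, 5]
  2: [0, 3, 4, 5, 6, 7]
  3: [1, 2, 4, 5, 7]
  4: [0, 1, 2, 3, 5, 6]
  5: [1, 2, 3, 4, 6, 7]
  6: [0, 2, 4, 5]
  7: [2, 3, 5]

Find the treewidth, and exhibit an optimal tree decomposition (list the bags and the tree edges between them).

The largest bag has 4 vertices, giving width 3; this decomposition certifies tw(G) ≤ 3. For the lower bound, the 4 vertices {1, 3, 4, 5} are pairwise adjacent, and any tree decomposition puts a clique entirely inside one bag — forcing width ≥ 3. Hence tw(G) = 3 exactly.

Treewidth 3.
One optimal decomposition is:
Bags: B1 = {2, 4, 5, 6}  B2 = {2, 3, 4, 5}  B3 = {1, 3, 4, 5}  B4 = {0, 2, 4, 6}  B5 = {2, 3, 5, 7}
Tree: B1–B2, B2–B3, B1–B4, B2–B5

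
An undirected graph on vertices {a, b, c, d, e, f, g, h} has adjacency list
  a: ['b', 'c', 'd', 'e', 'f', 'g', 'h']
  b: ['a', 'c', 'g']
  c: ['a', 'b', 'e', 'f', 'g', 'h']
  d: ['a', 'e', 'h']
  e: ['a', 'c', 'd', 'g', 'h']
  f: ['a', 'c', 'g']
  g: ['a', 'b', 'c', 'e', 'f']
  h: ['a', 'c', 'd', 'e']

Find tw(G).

A width-3 tree decomposition is:
Bags: B1 = {a, c, e, g}  B2 = {a, b, c, g}  B3 = {a, c, f, g}  B4 = {a, c, e, h}  B5 = {a, d, e, h}
Tree: B1–B2, B2–B3, B1–B4, B4–B5
Every bag has size at most 4, so the width is 4 − 1 = 3 and tw(G) ≤ 3. Conversely, {a, d, e, h} is a clique of size 4, and the vertices of any clique must share a bag in every tree decomposition; so some bag has ≥ 4 vertices and tw(G) ≥ 3. The upper and lower bounds meet at 3, so that is the treewidth.

3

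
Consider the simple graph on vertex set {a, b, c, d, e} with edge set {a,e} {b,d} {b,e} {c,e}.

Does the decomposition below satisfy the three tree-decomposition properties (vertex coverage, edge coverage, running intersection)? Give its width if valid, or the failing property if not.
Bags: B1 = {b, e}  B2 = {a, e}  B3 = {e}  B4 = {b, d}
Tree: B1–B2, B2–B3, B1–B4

No — vertex c appears in no bag.

A tree decomposition must satisfy three properties: every vertex lies in some bag; for every edge, both endpoints lie together in some bag; and for every vertex, the bags containing it form a connected subtree. Here vertex c appears in no bag, so the decomposition is invalid.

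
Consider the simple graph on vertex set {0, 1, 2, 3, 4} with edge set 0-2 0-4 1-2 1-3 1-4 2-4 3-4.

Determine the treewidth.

A width-2 tree decomposition is:
Bags: B1 = {1, 3, 4}  B2 = {1, 2, 4}  B3 = {0, 2, 4}
Tree: B1–B2, B2–B3
Every bag has size at most 3, so the width is 3 − 1 = 2 and tw(G) ≤ 2. For the lower bound, the 3 vertices {0, 2, 4} are pairwise adjacent, and any tree decomposition puts a clique entirely inside one bag — forcing width ≥ 2. Hence tw(G) = 2 exactly.

2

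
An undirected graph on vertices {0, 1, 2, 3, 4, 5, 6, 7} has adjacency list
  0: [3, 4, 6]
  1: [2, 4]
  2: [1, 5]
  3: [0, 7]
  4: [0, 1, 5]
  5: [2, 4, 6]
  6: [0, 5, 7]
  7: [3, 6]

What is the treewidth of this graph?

A width-2 tree decomposition is:
Bags: B1 = {0, 3, 7}  B2 = {0, 6, 7}  B3 = {0, 4, 6}  B4 = {4, 5, 6}  B5 = {1, 4, 5}  B6 = {1, 2, 5}
Tree: B1–B2, B2–B3, B3–B4, B4–B5, B5–B6
The largest bag has 3 vertices, giving width 2; this decomposition certifies tw(G) ≤ 2. The edges 3–7–6–0–3 form a cycle, so G is not a tree and its treewidth is at least 2. The upper and lower bounds meet at 2, so that is the treewidth.

2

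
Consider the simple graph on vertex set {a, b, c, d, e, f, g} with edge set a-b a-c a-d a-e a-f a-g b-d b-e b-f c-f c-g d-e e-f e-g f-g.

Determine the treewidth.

3

A width-3 tree decomposition is:
Bags: B1 = {a, b, e, f}  B2 = {a, e, f, g}  B3 = {a, b, d, e}  B4 = {a, c, f, g}
Tree: B1–B2, B1–B3, B2–B4
Each bag holds 4 vertices, so the decomposition has width 3, which upper-bounds the treewidth. For the lower bound, the 4 vertices {a, b, d, e} are pairwise adjacent, and any tree decomposition puts a clique entirely inside one bag — forcing width ≥ 3. Hence tw(G) = 3 exactly.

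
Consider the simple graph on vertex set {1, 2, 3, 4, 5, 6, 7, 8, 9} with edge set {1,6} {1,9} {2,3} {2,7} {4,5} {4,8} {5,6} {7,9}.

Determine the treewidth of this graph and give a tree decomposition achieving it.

Treewidth 1.
One such decomposition:
Bags: B1 = {4, 8}  B2 = {4, 5}  B3 = {5, 6}  B4 = {1, 6}  B5 = {1, 9}  B6 = {7, 9}  B7 = {2, 7}  B8 = {2, 3}
Tree: B1–B2, B2–B3, B3–B4, B4–B5, B5–B6, B6–B7, B7–B8

Every bag has size at most 2, so the width is 2 − 1 = 1 and tw(G) ≤ 1. G has an edge, so its treewidth is at least 1. Therefore the treewidth is 1.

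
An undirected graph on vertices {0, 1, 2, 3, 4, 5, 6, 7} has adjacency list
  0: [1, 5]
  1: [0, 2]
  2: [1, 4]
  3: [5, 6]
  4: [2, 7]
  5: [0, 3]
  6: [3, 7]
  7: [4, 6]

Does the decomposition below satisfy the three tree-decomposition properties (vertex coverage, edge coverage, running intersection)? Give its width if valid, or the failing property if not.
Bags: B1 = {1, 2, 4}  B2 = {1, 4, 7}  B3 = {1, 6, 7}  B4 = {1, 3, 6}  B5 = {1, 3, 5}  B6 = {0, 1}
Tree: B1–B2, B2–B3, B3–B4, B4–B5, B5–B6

A tree decomposition must satisfy three properties: every vertex lies in some bag; for every edge, both endpoints lie together in some bag; and for every vertex, the bags containing it form a connected subtree. Here edge (5,0) lies in no bag, so the decomposition is invalid.

No — edge (5,0) lies in no bag.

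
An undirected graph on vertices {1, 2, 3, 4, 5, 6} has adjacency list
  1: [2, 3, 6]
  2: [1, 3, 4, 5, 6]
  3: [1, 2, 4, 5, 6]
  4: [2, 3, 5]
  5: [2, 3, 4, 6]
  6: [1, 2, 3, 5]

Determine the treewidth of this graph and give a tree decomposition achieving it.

The largest bag has 4 vertices, giving width 3; this decomposition certifies tw(G) ≤ 3. Conversely, {1, 2, 3, 6} is a clique of size 4, and the vertices of any clique must share a bag in every tree decomposition; so some bag has ≥ 4 vertices and tw(G) ≥ 3. Therefore the treewidth is 3.

Treewidth 3.
Bags: B1 = {2, 3, 4, 5}  B2 = {2, 3, 5, 6}  B3 = {1, 2, 3, 6}
Tree: B1–B2, B2–B3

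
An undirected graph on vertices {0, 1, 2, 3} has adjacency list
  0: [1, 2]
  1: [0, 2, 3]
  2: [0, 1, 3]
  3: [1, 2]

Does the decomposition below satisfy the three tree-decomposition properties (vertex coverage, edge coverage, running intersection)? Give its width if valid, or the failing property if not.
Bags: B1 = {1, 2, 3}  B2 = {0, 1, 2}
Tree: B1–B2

Yes; width 2.

Every vertex of G appears in some bag (union = {0, 1, 2, 3}); every edge is covered by a bag; and for each vertex v the set of bags containing v is connected in the bag tree. The decomposition is therefore valid. The largest bag has 3 vertices, so the width is 2.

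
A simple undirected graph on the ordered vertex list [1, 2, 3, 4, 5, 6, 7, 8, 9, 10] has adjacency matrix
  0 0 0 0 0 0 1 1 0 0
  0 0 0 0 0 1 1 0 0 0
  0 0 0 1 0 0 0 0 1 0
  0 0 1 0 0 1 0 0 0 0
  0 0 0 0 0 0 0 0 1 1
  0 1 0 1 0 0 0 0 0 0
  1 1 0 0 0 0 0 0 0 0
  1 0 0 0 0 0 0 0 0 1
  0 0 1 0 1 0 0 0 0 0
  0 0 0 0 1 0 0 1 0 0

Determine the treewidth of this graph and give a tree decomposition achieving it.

The largest bag has 3 vertices, giving width 2; this decomposition certifies tw(G) ≤ 2. For the lower bound, G contains the cycle 7–2–6–4–3–9–5–10–8–1–7, so G is not a forest; only forests have treewidth ≤ 1, hence tw(G) ≥ 2. Combining the bounds, tw(G) = 2.

Treewidth 2.
One such decomposition:
Bags: B1 = {2, 6, 7}  B2 = {4, 6, 7}  B3 = {3, 4, 7}  B4 = {3, 7, 9}  B5 = {5, 7, 9}  B6 = {5, 7, 10}  B7 = {7, 8, 10}  B8 = {1, 7, 8}
Tree: B1–B2, B2–B3, B3–B4, B4–B5, B5–B6, B6–B7, B7–B8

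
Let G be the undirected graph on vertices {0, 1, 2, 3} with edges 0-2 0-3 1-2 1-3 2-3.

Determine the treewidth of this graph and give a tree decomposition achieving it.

Treewidth 2.
Bags: B1 = {0, 2, 3}  B2 = {1, 2, 3}
Tree: B1–B2

Each bag holds 3 vertices, so the decomposition has width 2, which upper-bounds the treewidth. On the other hand G contains the 3-clique {0, 2, 3}. A clique must lie in a single bag of any decomposition, so no decomposition can have width below 2. Combining the bounds, tw(G) = 2.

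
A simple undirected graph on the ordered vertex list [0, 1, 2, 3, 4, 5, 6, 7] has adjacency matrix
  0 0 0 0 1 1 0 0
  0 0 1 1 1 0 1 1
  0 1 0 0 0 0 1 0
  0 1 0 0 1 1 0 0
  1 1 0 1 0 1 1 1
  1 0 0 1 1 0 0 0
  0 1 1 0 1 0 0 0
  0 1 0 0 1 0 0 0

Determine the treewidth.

2

A width-2 tree decomposition is:
Bags: B1 = {3, 4, 5}  B2 = {0, 4, 5}  B3 = {1, 3, 4}  B4 = {1, 4, 6}  B5 = {1, 2, 6}  B6 = {1, 4, 7}
Tree: B1–B2, B1–B3, B3–B4, B4–B5, B4–B6
Every bag has size at most 3, so the width is 3 − 1 = 2 and tw(G) ≤ 2. For the lower bound, the 3 vertices {1, 2, 6} are pairwise adjacent, and any tree decomposition puts a clique entirely inside one bag — forcing width ≥ 2. Hence tw(G) = 2 exactly.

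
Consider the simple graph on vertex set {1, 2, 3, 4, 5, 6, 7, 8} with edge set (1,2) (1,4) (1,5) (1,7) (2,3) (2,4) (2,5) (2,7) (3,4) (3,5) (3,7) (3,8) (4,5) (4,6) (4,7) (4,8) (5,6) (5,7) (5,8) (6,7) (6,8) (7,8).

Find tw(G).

A width-4 tree decomposition is:
Bags: B1 = {3, 4, 5, 7, 8}  B2 = {2, 3, 4, 5, 7}  B3 = {4, 5, 6, 7, 8}  B4 = {1, 2, 4, 5, 7}
Tree: B1–B2, B1–B3, B2–B4
Each bag holds 5 vertices, so the decomposition has width 4, which upper-bounds the treewidth. Conversely, {3, 4, 5, 7, 8} is a clique of size 5, and the vertices of any clique must share a bag in every tree decomposition; so some bag has ≥ 5 vertices and tw(G) ≥ 4. Therefore the treewidth is 4.

4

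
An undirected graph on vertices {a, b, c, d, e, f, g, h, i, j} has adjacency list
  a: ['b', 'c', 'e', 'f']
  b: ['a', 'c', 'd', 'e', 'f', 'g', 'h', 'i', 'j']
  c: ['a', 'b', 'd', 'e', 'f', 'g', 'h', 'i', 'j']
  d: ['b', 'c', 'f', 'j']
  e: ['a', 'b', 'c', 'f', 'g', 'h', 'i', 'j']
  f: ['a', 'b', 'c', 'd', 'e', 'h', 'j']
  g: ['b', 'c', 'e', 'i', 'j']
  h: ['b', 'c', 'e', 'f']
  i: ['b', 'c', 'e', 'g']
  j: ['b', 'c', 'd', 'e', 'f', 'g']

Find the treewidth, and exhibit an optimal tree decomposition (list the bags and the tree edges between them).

Each bag holds 5 vertices, so the decomposition has width 4, which upper-bounds the treewidth. For the lower bound, the 5 vertices {b, c, d, f, j} are pairwise adjacent, and any tree decomposition puts a clique entirely inside one bag — forcing width ≥ 4. Combining the bounds, tw(G) = 4.

Treewidth 4.
Bags: B1 = {b, c, e, g, j}  B2 = {b, c, e, f, j}  B3 = {b, c, e, g, i}  B4 = {a, b, c, e, f}  B5 = {b, c, e, f, h}  B6 = {b, c, d, f, j}
Tree: B1–B2, B1–B3, B2–B4, B4–B5, B2–B6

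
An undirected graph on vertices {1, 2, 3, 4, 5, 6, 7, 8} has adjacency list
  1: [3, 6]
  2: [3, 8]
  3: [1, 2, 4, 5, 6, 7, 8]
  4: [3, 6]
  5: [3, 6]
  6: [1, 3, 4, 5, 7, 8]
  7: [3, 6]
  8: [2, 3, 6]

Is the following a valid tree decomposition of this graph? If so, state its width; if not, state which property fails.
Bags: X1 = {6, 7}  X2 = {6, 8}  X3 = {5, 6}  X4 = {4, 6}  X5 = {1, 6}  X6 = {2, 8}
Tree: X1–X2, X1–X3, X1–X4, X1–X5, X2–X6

A tree decomposition must satisfy three properties: every vertex lies in some bag; for every edge, both endpoints lie together in some bag; and for every vertex, the bags containing it form a connected subtree. Here vertex 3 appears in no bag, so the decomposition is invalid.

No — vertex 3 appears in no bag.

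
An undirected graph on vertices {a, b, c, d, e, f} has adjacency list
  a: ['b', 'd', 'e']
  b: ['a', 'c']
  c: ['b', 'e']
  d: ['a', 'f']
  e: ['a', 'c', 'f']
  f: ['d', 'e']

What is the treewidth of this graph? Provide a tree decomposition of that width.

Treewidth 2.
One optimal decomposition is:
Bags: B1 = {a, b, c}  B2 = {a, c, e}  B3 = {a, d, e}  B4 = {d, e, f}
Tree: B1–B2, B2–B3, B3–B4

Each bag holds 3 vertices, so the decomposition has width 2, which upper-bounds the treewidth. Since b–c–e–a–b is a cycle in G, G is not acyclic. Forests are exactly the graphs of treewidth ≤ 1, so tw(G) ≥ 2. Therefore the treewidth is 2.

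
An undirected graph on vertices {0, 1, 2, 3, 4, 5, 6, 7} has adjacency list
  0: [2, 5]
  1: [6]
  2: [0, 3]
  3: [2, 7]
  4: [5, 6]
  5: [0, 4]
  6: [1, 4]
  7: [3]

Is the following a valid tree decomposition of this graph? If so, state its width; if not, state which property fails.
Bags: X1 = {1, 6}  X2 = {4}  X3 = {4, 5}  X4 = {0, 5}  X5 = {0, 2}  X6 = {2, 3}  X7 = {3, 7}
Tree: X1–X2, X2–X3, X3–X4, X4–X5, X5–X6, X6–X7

No — edge (6,4) lies in no bag.

A tree decomposition must satisfy three properties: every vertex lies in some bag; for every edge, both endpoints lie together in some bag; and for every vertex, the bags containing it form a connected subtree. Here edge (6,4) lies in no bag, so the decomposition is invalid.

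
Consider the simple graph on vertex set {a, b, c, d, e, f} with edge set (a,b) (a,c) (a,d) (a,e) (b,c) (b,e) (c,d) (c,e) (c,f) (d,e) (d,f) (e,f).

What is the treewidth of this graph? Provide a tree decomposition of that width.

Treewidth 3.
One optimal decomposition is:
Bags: B1 = {c, d, e, f}  B2 = {a, c, d, e}  B3 = {a, b, c, e}
Tree: B1–B2, B2–B3

The largest bag has 4 vertices, giving width 3; this decomposition certifies tw(G) ≤ 3. Conversely, {c, d, e, f} is a clique of size 4, and the vertices of any clique must share a bag in every tree decomposition; so some bag has ≥ 4 vertices and tw(G) ≥ 3. Combining the bounds, tw(G) = 3.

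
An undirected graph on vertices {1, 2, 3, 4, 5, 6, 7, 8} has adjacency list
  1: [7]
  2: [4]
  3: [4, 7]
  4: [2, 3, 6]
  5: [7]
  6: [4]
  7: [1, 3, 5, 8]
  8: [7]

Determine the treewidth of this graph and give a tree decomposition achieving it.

Each bag holds 2 vertices, so the decomposition has width 1, which upper-bounds the treewidth. Any graph with an edge has treewidth ≥ 1, and G has the edge 7–3. Hence tw(G) = 1 exactly.

Treewidth 1.
One optimal decomposition is:
Bags: B1 = {3, 7}  B2 = {1, 7}  B3 = {7, 8}  B4 = {5, 7}  B5 = {3, 4}  B6 = {4, 6}  B7 = {2, 4}
Tree: B1–B2, B1–B3, B2–B4, B1–B5, B5–B6, B6–B7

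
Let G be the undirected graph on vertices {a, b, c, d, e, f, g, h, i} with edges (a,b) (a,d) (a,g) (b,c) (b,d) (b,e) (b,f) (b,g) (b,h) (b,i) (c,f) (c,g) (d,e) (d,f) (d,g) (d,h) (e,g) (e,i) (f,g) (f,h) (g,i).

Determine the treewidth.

3

A width-3 tree decomposition is:
Bags: B1 = {b, d, f, g}  B2 = {b, c, f, g}  B3 = {b, d, e, g}  B4 = {b, d, f, h}  B5 = {a, b, d, g}  B6 = {b, e, g, i}
Tree: B1–B2, B1–B3, B1–B4, B1–B5, B3–B6
The largest bag has 4 vertices, giving width 3; this decomposition certifies tw(G) ≤ 3. For the lower bound, the 4 vertices {b, d, e, g} are pairwise adjacent, and any tree decomposition puts a clique entirely inside one bag — forcing width ≥ 3. Hence tw(G) = 3 exactly.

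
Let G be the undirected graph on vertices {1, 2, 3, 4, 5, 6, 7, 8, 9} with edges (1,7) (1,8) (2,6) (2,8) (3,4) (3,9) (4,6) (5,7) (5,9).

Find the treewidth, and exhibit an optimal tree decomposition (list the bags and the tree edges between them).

Each bag holds 3 vertices, so the decomposition has width 2, which upper-bounds the treewidth. For the lower bound, G contains the cycle 9–3–4–6–2–8–1–7–5–9, so G is not a forest; only forests have treewidth ≤ 1, hence tw(G) ≥ 2. Therefore the treewidth is 2.

Treewidth 2.
Bags: B1 = {3, 4, 9}  B2 = {4, 6, 9}  B3 = {2, 6, 9}  B4 = {2, 8, 9}  B5 = {1, 8, 9}  B6 = {1, 7, 9}  B7 = {5, 7, 9}
Tree: B1–B2, B2–B3, B3–B4, B4–B5, B5–B6, B6–B7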